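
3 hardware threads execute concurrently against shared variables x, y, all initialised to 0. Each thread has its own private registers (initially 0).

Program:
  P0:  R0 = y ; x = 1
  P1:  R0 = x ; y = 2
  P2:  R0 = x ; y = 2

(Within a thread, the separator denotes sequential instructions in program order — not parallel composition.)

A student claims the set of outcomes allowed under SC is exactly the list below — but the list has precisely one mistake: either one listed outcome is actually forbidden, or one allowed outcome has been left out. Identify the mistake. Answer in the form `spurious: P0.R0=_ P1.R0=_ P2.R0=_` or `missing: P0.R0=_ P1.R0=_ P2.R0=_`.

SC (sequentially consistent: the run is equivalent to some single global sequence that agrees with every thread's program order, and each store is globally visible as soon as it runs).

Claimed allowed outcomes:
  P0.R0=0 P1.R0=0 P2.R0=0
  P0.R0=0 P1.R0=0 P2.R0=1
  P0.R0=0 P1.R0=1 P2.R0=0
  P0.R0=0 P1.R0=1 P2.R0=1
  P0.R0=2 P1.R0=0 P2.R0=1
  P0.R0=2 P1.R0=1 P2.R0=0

missing: P0.R0=2 P1.R0=0 P2.R0=0

outcome vector order: (P0.R0,P1.R0,P2.R0)
SC: 7 outcomes — {<0 0 0> <0 0 1> <0 1 0> <0 1 1> <2 0 0> <2 0 1> <2 1 0>}
SC∖claimed = {<2 0 0>}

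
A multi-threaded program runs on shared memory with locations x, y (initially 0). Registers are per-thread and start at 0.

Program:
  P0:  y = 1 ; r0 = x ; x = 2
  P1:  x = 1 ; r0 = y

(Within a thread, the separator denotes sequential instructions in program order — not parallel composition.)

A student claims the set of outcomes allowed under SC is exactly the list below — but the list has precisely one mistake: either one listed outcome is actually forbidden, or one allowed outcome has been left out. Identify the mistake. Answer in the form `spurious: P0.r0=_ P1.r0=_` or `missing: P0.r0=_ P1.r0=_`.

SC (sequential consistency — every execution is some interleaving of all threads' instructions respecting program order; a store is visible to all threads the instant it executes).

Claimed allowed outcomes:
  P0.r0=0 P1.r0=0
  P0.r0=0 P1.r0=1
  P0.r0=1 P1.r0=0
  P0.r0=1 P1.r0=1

spurious: P0.r0=0 P1.r0=0

outcome vector order: (P0.r0,P1.r0)
[SC] allowed = {(0,1); (1,0); (1,1)}
claimed∖SC = {(0,0)}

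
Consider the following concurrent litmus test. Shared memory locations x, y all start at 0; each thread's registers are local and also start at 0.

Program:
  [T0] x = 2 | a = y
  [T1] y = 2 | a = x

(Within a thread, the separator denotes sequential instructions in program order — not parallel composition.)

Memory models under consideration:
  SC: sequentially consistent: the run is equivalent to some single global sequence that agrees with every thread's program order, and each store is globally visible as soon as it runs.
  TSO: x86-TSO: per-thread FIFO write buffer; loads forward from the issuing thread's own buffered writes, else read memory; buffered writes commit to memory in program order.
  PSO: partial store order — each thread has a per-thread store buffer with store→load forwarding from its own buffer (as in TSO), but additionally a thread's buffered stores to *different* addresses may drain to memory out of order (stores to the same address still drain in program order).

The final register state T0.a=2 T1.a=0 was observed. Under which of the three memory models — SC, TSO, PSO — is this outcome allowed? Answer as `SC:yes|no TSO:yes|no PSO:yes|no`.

SC:yes TSO:yes PSO:yes

outcome vector order: (T0.a,T1.a)
under SC → <0 2>; <2 0>; <2 2>
under TSO → <0 0>; <0 2>; <2 0>; <2 2>
under PSO → <0 0>; <0 2>; <2 0>; <2 2>
target <2 0> ∈ {SC,TSO,PSO}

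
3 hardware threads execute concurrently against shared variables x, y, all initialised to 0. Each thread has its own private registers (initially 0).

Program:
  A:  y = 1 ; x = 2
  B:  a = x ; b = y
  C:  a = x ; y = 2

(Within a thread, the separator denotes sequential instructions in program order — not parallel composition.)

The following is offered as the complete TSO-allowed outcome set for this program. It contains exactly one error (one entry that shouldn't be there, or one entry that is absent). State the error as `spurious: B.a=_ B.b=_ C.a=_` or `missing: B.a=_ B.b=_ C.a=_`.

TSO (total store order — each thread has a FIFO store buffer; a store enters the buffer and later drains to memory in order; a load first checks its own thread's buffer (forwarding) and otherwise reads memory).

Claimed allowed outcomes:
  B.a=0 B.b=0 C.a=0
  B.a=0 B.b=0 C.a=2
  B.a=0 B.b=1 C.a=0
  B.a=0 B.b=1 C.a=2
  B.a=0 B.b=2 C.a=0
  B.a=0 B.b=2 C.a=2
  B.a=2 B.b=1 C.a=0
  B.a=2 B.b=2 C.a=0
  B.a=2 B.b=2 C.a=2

outcome vector order: (B.a,B.b,C.a)
[TSO] allowed = {(0,0,0), (0,0,2), (0,1,0), (0,1,2), (0,2,0), (0,2,2), (2,1,0), (2,1,2), (2,2,0), (2,2,2)}
TSO∖claimed = {(2,1,2)}

missing: B.a=2 B.b=1 C.a=2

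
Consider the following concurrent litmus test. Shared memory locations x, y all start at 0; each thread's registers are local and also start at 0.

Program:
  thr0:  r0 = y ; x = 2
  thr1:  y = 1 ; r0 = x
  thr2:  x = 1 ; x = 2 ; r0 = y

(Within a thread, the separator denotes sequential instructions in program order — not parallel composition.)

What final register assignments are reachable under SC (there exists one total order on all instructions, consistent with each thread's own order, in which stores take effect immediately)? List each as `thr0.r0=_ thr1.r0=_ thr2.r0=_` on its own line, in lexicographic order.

outcome vector order: (thr0.r0,thr1.r0,thr2.r0)
|SC outcomes| = 8

thr0.r0=0 thr1.r0=0 thr2.r0=1
thr0.r0=0 thr1.r0=1 thr2.r0=1
thr0.r0=0 thr1.r0=2 thr2.r0=0
thr0.r0=0 thr1.r0=2 thr2.r0=1
thr0.r0=1 thr1.r0=0 thr2.r0=1
thr0.r0=1 thr1.r0=1 thr2.r0=1
thr0.r0=1 thr1.r0=2 thr2.r0=0
thr0.r0=1 thr1.r0=2 thr2.r0=1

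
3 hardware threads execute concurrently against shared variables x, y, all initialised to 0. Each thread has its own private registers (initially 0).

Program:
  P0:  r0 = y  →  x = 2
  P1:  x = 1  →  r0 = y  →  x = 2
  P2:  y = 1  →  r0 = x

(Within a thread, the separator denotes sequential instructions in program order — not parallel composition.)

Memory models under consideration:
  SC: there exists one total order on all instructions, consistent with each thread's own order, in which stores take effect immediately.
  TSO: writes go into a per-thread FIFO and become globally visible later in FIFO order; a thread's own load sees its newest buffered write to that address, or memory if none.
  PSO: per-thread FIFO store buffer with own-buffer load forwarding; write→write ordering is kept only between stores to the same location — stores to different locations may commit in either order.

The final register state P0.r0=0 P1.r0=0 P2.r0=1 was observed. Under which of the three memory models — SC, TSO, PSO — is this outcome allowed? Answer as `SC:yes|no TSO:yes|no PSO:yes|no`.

SC:yes TSO:yes PSO:yes

outcome vector order: (P0.r0,P1.r0,P2.r0)
SC (10): 001; 002; 010; 011; 012; 101; 102; 110; 111; 112
TSO (12): 000; 001; 002; 010; 011; 012; 100; 101; 102; 110; 111; 112
PSO (12): 000; 001; 002; 010; 011; 012; 100; 101; 102; 110; 111; 112
target 001 ∈ {SC,TSO,PSO}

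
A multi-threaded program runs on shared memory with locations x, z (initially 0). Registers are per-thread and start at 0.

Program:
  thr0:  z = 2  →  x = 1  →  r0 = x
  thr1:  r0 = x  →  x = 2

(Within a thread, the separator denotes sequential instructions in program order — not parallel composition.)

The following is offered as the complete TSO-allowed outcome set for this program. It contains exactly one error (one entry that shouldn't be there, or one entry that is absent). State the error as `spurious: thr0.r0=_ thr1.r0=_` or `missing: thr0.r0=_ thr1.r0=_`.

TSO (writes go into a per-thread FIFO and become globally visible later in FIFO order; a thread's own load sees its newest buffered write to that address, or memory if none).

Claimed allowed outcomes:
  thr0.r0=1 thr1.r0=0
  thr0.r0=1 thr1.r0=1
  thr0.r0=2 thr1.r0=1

missing: thr0.r0=2 thr1.r0=0

outcome vector order: (thr0.r0,thr1.r0)
under TSO → (1,0), (1,1), (2,0), (2,1)
TSO∖claimed = {(2,0)}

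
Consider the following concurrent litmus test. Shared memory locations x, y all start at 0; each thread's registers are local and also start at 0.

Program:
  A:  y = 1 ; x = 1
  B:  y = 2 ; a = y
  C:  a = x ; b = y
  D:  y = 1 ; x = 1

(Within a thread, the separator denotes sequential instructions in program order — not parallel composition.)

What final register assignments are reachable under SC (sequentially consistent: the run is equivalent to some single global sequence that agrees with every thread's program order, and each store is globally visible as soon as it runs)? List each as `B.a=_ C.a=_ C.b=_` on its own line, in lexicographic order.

B.a=1 C.a=0 C.b=0
B.a=1 C.a=0 C.b=1
B.a=1 C.a=0 C.b=2
B.a=1 C.a=1 C.b=1
B.a=1 C.a=1 C.b=2
B.a=2 C.a=0 C.b=0
B.a=2 C.a=0 C.b=1
B.a=2 C.a=0 C.b=2
B.a=2 C.a=1 C.b=1
B.a=2 C.a=1 C.b=2

outcome vector order: (B.a,C.a,C.b)
|SC outcomes| = 10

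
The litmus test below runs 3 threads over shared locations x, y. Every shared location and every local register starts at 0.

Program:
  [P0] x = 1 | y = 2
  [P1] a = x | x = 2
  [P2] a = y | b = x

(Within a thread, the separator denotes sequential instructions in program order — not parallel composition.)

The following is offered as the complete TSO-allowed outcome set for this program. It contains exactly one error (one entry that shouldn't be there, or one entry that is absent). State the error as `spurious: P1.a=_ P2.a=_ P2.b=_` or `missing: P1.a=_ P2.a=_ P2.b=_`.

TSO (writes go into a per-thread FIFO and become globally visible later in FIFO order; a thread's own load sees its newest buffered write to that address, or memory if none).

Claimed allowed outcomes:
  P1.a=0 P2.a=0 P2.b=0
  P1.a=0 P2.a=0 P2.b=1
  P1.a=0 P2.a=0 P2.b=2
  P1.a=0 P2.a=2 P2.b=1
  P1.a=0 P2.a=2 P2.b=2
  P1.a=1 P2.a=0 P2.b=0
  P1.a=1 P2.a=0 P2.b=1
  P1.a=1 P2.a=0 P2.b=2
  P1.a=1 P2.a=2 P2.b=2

outcome vector order: (P1.a,P2.a,P2.b)
TSO (10): 000; 001; 002; 021; 022; 100; 101; 102; 121; 122
TSO∖claimed = {121}

missing: P1.a=1 P2.a=2 P2.b=1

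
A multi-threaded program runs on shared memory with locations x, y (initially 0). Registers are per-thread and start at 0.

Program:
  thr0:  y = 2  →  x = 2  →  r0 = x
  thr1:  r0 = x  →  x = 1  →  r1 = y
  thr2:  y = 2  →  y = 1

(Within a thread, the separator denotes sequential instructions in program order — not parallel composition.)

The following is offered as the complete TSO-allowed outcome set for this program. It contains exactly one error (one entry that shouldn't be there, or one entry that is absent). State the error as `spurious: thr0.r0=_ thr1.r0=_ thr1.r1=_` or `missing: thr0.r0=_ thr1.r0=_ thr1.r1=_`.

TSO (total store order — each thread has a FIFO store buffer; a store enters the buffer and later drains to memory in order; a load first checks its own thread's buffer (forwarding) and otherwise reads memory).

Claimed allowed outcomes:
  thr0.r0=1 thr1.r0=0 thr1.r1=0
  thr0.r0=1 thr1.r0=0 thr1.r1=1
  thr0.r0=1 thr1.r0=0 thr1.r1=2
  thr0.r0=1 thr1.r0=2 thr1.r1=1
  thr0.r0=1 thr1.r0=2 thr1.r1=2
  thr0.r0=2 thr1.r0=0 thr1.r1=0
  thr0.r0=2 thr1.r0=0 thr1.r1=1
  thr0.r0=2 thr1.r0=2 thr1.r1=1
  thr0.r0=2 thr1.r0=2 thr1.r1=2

outcome vector order: (thr0.r0,thr1.r0,thr1.r1)
under TSO → (1,0,0); (1,0,1); (1,0,2); (1,2,1); (1,2,2); (2,0,0); (2,0,1); (2,0,2); (2,2,1); (2,2,2)
TSO∖claimed = {(2,0,2)}

missing: thr0.r0=2 thr1.r0=0 thr1.r1=2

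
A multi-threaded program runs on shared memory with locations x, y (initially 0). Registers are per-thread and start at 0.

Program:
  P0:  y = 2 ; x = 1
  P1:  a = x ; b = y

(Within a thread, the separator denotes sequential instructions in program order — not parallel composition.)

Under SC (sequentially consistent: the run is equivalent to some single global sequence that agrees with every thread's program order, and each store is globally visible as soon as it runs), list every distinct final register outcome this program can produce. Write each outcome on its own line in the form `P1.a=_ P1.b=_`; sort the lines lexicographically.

P1.a=0 P1.b=0
P1.a=0 P1.b=2
P1.a=1 P1.b=2

outcome vector order: (P1.a,P1.b)
|SC outcomes| = 3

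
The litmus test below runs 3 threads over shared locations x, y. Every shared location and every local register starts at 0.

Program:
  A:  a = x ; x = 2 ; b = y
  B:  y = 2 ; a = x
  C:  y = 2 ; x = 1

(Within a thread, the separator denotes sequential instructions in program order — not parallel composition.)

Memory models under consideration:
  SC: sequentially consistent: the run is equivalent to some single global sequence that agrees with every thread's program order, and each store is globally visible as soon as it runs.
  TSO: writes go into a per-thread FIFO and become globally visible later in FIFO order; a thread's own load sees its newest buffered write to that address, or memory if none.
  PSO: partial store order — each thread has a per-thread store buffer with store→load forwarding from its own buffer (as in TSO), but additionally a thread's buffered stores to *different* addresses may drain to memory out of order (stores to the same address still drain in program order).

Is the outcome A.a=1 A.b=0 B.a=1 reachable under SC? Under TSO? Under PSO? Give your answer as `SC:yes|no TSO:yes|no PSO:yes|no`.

outcome vector order: (A.a,A.b,B.a)
SC: 8 outcomes — {(0,0,1), (0,0,2), (0,2,0), (0,2,1), (0,2,2), (1,2,0), (1,2,1), (1,2,2)}
TSO: 9 outcomes — {(0,0,0), (0,0,1), (0,0,2), (0,2,0), (0,2,1), (0,2,2), (1,2,0), (1,2,1), (1,2,2)}
PSO: 12 outcomes — {(0,0,0), (0,0,1), (0,0,2), (0,2,0), (0,2,1), (0,2,2), (1,0,0), (1,0,1), (1,0,2), (1,2,0), (1,2,1), (1,2,2)}
target (1,0,1) ∈ {PSO}

SC:no TSO:no PSO:yes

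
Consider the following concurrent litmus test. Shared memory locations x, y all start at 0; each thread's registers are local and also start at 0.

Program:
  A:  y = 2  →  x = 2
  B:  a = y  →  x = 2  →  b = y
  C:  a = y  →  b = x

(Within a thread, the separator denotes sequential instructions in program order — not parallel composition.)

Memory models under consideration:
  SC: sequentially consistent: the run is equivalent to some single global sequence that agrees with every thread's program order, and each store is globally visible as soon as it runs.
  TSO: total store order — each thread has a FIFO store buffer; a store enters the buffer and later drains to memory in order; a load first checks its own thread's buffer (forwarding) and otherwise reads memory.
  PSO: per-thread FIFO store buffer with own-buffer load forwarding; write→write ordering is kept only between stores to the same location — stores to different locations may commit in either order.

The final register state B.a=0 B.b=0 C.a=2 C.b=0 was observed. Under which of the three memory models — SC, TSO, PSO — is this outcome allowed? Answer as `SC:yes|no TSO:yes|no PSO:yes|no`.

SC:no TSO:yes PSO:yes

outcome vector order: (B.a,B.b,C.a,C.b)
under SC → 0000; 0002; 0022; 0200; 0202; 0220; 0222; 2200; 2202; 2220; 2222
under TSO → 0000; 0002; 0020; 0022; 0200; 0202; 0220; 0222; 2200; 2202; 2220; 2222
under PSO → 0000; 0002; 0020; 0022; 0200; 0202; 0220; 0222; 2200; 2202; 2220; 2222
target 0020 ∈ {TSO,PSO}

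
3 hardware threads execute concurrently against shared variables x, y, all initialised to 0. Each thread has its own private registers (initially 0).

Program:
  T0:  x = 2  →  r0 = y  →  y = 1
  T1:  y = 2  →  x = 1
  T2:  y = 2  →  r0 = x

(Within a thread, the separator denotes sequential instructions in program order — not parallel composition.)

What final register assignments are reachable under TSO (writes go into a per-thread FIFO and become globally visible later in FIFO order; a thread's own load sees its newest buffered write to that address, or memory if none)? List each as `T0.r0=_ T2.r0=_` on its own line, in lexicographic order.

outcome vector order: (T0.r0,T2.r0)
|TSO outcomes| = 6

T0.r0=0 T2.r0=0
T0.r0=0 T2.r0=1
T0.r0=0 T2.r0=2
T0.r0=2 T2.r0=0
T0.r0=2 T2.r0=1
T0.r0=2 T2.r0=2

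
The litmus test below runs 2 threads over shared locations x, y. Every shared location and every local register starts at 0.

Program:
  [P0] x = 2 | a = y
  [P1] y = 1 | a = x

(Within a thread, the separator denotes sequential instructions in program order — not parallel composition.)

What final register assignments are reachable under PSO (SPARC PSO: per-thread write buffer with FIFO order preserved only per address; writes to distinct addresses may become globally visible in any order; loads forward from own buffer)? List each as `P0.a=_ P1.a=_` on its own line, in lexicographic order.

outcome vector order: (P0.a,P1.a)
|PSO outcomes| = 4

P0.a=0 P1.a=0
P0.a=0 P1.a=2
P0.a=1 P1.a=0
P0.a=1 P1.a=2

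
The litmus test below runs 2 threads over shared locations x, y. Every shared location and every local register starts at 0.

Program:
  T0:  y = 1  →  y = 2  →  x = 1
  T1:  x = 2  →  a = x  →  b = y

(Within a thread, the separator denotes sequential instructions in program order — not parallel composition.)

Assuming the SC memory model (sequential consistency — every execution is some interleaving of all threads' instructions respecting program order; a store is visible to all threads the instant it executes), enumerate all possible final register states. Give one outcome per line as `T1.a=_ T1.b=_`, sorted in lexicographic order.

outcome vector order: (T1.a,T1.b)
|SC outcomes| = 4

T1.a=1 T1.b=2
T1.a=2 T1.b=0
T1.a=2 T1.b=1
T1.a=2 T1.b=2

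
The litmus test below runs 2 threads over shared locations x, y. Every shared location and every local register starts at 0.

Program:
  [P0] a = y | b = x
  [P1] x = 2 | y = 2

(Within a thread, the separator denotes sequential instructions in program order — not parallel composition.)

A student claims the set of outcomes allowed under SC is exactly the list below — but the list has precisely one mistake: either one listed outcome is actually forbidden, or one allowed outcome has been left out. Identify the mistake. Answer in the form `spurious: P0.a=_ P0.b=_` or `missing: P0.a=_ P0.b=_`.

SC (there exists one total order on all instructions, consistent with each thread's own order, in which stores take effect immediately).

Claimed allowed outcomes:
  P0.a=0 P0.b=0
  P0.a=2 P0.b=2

missing: P0.a=0 P0.b=2

outcome vector order: (P0.a,P0.b)
SC: 3 outcomes — {(0,0), (0,2), (2,2)}
SC∖claimed = {(0,2)}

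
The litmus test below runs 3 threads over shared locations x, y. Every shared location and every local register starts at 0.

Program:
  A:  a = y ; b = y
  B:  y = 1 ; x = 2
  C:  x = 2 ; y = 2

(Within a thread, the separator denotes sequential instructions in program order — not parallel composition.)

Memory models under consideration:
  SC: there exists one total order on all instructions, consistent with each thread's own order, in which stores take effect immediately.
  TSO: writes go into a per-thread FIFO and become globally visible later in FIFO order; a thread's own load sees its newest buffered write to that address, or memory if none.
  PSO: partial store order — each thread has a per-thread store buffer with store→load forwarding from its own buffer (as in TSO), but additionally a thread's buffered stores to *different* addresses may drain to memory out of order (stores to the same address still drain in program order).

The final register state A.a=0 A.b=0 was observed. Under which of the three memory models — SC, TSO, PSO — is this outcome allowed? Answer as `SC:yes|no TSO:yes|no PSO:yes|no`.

SC:yes TSO:yes PSO:yes

outcome vector order: (A.a,A.b)
under SC → (0,0); (0,1); (0,2); (1,1); (1,2); (2,1); (2,2)
under TSO → (0,0); (0,1); (0,2); (1,1); (1,2); (2,1); (2,2)
under PSO → (0,0); (0,1); (0,2); (1,1); (1,2); (2,1); (2,2)
target (0,0) ∈ {SC,TSO,PSO}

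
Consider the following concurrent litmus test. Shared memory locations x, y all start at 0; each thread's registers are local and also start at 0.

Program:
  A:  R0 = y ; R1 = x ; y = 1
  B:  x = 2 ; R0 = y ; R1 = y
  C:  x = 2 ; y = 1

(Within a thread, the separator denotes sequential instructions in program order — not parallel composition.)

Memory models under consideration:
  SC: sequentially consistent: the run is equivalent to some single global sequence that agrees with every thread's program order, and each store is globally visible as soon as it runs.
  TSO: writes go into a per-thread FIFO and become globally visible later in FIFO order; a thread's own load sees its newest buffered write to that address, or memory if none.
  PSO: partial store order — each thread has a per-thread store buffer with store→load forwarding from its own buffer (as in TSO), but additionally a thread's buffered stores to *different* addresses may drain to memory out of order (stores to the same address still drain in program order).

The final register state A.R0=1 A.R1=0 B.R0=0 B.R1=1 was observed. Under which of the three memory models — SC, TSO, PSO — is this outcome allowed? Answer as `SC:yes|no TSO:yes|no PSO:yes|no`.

outcome vector order: (A.R0,A.R1,B.R0,B.R1)
SC (9): 0/0/0/0 0/0/0/1 0/0/1/1 0/2/0/0 0/2/0/1 0/2/1/1 1/2/0/0 1/2/0/1 1/2/1/1
TSO (9): 0/0/0/0 0/0/0/1 0/0/1/1 0/2/0/0 0/2/0/1 0/2/1/1 1/2/0/0 1/2/0/1 1/2/1/1
PSO (12): 0/0/0/0 0/0/0/1 0/0/1/1 0/2/0/0 0/2/0/1 0/2/1/1 1/0/0/0 1/0/0/1 1/0/1/1 1/2/0/0 1/2/0/1 1/2/1/1
target 1/0/0/1 ∈ {PSO}

SC:no TSO:no PSO:yes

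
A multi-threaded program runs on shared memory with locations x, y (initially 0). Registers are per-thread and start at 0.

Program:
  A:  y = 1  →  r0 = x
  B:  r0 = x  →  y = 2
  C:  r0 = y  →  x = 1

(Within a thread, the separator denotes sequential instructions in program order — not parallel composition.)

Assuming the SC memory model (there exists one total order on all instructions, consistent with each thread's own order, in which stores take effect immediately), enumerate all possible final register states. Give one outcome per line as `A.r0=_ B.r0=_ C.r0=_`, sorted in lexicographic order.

A.r0=0 B.r0=0 C.r0=0
A.r0=0 B.r0=0 C.r0=1
A.r0=0 B.r0=0 C.r0=2
A.r0=0 B.r0=1 C.r0=0
A.r0=0 B.r0=1 C.r0=1
A.r0=1 B.r0=0 C.r0=0
A.r0=1 B.r0=0 C.r0=1
A.r0=1 B.r0=0 C.r0=2
A.r0=1 B.r0=1 C.r0=0
A.r0=1 B.r0=1 C.r0=1

outcome vector order: (A.r0,B.r0,C.r0)
|SC outcomes| = 10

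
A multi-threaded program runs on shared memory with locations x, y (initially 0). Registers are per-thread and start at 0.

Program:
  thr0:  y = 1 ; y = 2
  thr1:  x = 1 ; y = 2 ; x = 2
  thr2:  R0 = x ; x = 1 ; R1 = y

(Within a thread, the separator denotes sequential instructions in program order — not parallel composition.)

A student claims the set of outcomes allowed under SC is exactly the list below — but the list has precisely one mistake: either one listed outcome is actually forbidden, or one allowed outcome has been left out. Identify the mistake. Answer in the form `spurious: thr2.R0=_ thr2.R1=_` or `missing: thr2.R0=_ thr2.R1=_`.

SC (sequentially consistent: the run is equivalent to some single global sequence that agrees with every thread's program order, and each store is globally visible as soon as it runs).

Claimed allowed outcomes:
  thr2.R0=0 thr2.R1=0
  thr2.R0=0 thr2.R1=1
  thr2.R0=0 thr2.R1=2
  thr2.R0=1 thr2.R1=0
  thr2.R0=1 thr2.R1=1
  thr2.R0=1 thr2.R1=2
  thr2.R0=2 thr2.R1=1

missing: thr2.R0=2 thr2.R1=2

outcome vector order: (thr2.R0,thr2.R1)
under SC → <0 0>, <0 1>, <0 2>, <1 0>, <1 1>, <1 2>, <2 1>, <2 2>
SC∖claimed = {<2 2>}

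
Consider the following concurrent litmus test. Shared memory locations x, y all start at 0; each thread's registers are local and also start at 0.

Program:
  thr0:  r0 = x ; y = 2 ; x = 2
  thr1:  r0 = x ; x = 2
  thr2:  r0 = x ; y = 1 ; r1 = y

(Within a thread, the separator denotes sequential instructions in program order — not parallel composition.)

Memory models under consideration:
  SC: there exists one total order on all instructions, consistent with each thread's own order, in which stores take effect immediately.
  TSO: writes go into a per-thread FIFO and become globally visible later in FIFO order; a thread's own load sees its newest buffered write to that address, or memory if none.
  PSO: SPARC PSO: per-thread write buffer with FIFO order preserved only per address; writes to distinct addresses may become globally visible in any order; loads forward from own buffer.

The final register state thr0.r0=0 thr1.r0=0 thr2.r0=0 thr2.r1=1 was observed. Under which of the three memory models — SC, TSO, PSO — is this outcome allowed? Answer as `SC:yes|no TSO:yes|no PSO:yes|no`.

outcome vector order: (thr0.r0,thr1.r0,thr2.r0,thr2.r1)
SC: 11 outcomes — {(0,0,0,1); (0,0,0,2); (0,0,2,1); (0,0,2,2); (0,2,0,1); (0,2,0,2); (0,2,2,1); (2,0,0,1); (2,0,0,2); (2,0,2,1); (2,0,2,2)}
TSO: 11 outcomes — {(0,0,0,1); (0,0,0,2); (0,0,2,1); (0,0,2,2); (0,2,0,1); (0,2,0,2); (0,2,2,1); (2,0,0,1); (2,0,0,2); (2,0,2,1); (2,0,2,2)}
PSO: 12 outcomes — {(0,0,0,1); (0,0,0,2); (0,0,2,1); (0,0,2,2); (0,2,0,1); (0,2,0,2); (0,2,2,1); (0,2,2,2); (2,0,0,1); (2,0,0,2); (2,0,2,1); (2,0,2,2)}
target (0,0,0,1) ∈ {SC,TSO,PSO}

SC:yes TSO:yes PSO:yes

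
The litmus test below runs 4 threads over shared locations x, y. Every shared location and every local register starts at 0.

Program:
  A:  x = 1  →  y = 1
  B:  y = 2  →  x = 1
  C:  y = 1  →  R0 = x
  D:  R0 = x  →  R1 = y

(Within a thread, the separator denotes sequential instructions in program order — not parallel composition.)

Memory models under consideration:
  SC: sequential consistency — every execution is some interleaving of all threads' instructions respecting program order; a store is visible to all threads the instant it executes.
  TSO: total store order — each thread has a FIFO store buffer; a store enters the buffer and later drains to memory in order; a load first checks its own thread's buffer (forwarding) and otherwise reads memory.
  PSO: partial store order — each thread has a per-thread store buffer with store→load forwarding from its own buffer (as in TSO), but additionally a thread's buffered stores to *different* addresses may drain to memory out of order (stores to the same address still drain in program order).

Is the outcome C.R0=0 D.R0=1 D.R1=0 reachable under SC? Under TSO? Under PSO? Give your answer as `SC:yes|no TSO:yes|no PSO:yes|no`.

outcome vector order: (C.R0,D.R0,D.R1)
SC: 11 outcomes — {(0,0,0); (0,0,1); (0,0,2); (0,1,1); (0,1,2); (1,0,0); (1,0,1); (1,0,2); (1,1,0); (1,1,1); (1,1,2)}
TSO: 12 outcomes — {(0,0,0); (0,0,1); (0,0,2); (0,1,0); (0,1,1); (0,1,2); (1,0,0); (1,0,1); (1,0,2); (1,1,0); (1,1,1); (1,1,2)}
PSO: 12 outcomes — {(0,0,0); (0,0,1); (0,0,2); (0,1,0); (0,1,1); (0,1,2); (1,0,0); (1,0,1); (1,0,2); (1,1,0); (1,1,1); (1,1,2)}
target (0,1,0) ∈ {TSO,PSO}

SC:no TSO:yes PSO:yes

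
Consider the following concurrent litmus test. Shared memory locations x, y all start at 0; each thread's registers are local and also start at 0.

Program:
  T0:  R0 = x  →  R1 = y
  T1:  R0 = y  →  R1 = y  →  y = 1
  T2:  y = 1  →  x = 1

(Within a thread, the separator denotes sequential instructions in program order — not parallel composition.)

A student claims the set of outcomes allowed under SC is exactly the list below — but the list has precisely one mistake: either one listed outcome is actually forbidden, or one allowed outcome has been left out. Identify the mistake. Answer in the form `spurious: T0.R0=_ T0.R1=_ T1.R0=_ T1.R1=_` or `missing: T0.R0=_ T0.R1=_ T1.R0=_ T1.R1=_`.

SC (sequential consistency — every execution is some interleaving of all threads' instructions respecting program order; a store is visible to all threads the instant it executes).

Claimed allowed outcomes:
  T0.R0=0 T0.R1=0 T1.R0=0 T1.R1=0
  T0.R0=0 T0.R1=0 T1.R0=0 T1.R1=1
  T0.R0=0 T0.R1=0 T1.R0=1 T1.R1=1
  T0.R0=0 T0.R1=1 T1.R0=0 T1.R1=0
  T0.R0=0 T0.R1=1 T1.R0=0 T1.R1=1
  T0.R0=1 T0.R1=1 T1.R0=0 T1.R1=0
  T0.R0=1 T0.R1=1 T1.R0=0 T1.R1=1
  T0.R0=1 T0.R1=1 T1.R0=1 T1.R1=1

outcome vector order: (T0.R0,T0.R1,T1.R0,T1.R1)
SC: 9 outcomes — {<0 0 0 0> <0 0 0 1> <0 0 1 1> <0 1 0 0> <0 1 0 1> <0 1 1 1> <1 1 0 0> <1 1 0 1> <1 1 1 1>}
SC∖claimed = {<0 1 1 1>}

missing: T0.R0=0 T0.R1=1 T1.R0=1 T1.R1=1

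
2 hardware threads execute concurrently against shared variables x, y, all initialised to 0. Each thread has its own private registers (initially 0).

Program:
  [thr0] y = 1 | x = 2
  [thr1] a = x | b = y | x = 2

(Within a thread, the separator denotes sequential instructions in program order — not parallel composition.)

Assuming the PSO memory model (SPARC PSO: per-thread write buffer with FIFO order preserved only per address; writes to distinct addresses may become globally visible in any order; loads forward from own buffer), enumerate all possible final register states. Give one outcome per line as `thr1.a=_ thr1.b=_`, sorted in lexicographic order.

outcome vector order: (thr1.a,thr1.b)
|PSO outcomes| = 4

thr1.a=0 thr1.b=0
thr1.a=0 thr1.b=1
thr1.a=2 thr1.b=0
thr1.a=2 thr1.b=1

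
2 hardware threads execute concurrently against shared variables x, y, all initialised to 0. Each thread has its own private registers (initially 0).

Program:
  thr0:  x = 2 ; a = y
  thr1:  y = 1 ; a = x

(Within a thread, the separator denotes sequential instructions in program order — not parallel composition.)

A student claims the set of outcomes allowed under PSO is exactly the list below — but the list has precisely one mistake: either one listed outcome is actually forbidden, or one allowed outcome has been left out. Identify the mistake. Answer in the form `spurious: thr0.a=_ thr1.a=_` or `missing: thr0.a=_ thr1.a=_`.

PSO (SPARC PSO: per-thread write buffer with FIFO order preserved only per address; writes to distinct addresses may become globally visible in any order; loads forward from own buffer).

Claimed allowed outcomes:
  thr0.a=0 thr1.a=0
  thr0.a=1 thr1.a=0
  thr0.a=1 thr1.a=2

outcome vector order: (thr0.a,thr1.a)
PSO: 4 outcomes — {(0,0), (0,2), (1,0), (1,2)}
PSO∖claimed = {(0,2)}

missing: thr0.a=0 thr1.a=2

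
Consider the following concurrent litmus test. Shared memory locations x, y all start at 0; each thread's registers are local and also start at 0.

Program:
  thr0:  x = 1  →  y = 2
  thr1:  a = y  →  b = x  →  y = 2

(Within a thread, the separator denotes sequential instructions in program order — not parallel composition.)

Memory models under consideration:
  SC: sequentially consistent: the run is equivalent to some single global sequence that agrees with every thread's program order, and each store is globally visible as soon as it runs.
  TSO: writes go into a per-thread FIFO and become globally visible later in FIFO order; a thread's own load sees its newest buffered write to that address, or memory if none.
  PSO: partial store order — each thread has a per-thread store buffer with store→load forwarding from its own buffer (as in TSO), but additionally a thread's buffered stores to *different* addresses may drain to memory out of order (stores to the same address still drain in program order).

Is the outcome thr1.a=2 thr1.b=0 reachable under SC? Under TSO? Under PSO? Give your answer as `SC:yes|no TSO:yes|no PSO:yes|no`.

SC:no TSO:no PSO:yes

outcome vector order: (thr1.a,thr1.b)
under SC → 00, 01, 21
under TSO → 00, 01, 21
under PSO → 00, 01, 20, 21
target 20 ∈ {PSO}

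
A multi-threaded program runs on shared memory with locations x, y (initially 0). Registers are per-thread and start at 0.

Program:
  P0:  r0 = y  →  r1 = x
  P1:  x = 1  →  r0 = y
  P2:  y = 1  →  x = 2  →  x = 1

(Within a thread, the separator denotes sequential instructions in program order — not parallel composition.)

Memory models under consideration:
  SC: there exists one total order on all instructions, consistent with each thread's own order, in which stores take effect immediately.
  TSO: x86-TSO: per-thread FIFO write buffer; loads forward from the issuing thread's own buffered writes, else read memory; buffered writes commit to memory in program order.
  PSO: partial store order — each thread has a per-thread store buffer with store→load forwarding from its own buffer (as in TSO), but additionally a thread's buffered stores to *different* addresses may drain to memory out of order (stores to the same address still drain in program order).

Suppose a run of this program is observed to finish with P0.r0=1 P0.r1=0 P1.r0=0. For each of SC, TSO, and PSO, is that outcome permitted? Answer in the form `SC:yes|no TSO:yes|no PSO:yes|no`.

outcome vector order: (P0.r0,P0.r1,P1.r0)
under SC → 0/0/0; 0/0/1; 0/1/0; 0/1/1; 0/2/0; 0/2/1; 1/0/1; 1/1/0; 1/1/1; 1/2/0; 1/2/1
under TSO → 0/0/0; 0/0/1; 0/1/0; 0/1/1; 0/2/0; 0/2/1; 1/0/0; 1/0/1; 1/1/0; 1/1/1; 1/2/0; 1/2/1
under PSO → 0/0/0; 0/0/1; 0/1/0; 0/1/1; 0/2/0; 0/2/1; 1/0/0; 1/0/1; 1/1/0; 1/1/1; 1/2/0; 1/2/1
target 1/0/0 ∈ {TSO,PSO}

SC:no TSO:yes PSO:yes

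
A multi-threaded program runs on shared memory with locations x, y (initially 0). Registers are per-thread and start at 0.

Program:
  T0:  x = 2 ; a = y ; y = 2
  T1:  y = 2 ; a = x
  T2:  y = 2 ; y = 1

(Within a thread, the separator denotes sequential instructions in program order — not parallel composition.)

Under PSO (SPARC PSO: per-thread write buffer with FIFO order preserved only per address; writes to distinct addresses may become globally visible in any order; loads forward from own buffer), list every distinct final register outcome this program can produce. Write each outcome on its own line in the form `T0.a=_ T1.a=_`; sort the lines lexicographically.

T0.a=0 T1.a=0
T0.a=0 T1.a=2
T0.a=1 T1.a=0
T0.a=1 T1.a=2
T0.a=2 T1.a=0
T0.a=2 T1.a=2

outcome vector order: (T0.a,T1.a)
|PSO outcomes| = 6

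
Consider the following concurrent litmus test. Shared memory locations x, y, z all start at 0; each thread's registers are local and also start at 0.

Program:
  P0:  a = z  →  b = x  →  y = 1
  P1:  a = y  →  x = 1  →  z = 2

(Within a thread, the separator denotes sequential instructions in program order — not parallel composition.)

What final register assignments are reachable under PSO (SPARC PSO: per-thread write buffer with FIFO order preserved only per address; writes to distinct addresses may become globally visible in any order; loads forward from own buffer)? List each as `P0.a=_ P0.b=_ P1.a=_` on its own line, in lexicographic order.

outcome vector order: (P0.a,P0.b,P1.a)
|PSO outcomes| = 5

P0.a=0 P0.b=0 P1.a=0
P0.a=0 P0.b=0 P1.a=1
P0.a=0 P0.b=1 P1.a=0
P0.a=2 P0.b=0 P1.a=0
P0.a=2 P0.b=1 P1.a=0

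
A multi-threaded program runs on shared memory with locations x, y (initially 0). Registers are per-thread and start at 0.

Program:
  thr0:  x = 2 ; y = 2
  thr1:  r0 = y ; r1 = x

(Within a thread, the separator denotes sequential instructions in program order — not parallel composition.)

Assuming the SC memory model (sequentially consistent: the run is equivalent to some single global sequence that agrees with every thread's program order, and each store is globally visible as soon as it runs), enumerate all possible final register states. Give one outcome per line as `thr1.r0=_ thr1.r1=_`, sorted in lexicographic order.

outcome vector order: (thr1.r0,thr1.r1)
|SC outcomes| = 3

thr1.r0=0 thr1.r1=0
thr1.r0=0 thr1.r1=2
thr1.r0=2 thr1.r1=2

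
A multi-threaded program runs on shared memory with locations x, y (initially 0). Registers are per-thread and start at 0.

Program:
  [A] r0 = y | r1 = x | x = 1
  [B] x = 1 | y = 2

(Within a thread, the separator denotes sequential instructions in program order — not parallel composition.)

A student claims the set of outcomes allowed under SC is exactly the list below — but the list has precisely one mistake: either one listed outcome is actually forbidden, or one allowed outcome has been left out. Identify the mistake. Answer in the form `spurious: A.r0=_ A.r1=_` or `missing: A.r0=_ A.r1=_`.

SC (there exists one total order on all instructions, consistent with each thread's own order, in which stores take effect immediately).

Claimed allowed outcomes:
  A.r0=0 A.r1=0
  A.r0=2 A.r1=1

missing: A.r0=0 A.r1=1

outcome vector order: (A.r0,A.r1)
SC: 3 outcomes — {(0,0) (0,1) (2,1)}
SC∖claimed = {(0,1)}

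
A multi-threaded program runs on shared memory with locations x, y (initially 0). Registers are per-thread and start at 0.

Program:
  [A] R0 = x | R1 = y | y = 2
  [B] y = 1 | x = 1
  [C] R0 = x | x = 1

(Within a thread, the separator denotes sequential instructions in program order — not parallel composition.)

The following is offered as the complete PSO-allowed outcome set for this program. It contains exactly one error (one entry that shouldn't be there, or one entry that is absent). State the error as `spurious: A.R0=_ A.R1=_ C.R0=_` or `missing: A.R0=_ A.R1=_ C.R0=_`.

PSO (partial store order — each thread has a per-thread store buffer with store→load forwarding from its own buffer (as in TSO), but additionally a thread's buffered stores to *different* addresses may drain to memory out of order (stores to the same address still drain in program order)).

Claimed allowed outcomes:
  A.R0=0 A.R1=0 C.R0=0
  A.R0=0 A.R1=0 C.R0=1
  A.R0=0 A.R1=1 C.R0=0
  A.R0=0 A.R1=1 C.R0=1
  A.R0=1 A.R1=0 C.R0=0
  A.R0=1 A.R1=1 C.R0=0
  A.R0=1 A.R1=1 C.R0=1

missing: A.R0=1 A.R1=0 C.R0=1

outcome vector order: (A.R0,A.R1,C.R0)
PSO: 8 outcomes — {(0,0,0), (0,0,1), (0,1,0), (0,1,1), (1,0,0), (1,0,1), (1,1,0), (1,1,1)}
PSO∖claimed = {(1,0,1)}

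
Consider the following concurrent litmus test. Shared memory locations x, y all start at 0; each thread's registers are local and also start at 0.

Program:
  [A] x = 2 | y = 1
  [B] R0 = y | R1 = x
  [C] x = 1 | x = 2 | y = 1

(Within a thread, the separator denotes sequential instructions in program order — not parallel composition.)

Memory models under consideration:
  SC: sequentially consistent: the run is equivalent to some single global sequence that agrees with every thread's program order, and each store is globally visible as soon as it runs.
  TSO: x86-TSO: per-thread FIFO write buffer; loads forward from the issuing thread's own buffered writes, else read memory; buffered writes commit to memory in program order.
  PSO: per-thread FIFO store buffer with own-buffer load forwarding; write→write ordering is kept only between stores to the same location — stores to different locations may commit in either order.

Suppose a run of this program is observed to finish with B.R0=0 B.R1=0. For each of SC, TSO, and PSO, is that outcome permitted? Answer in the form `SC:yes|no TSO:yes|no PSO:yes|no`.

SC:yes TSO:yes PSO:yes

outcome vector order: (B.R0,B.R1)
[SC] allowed = {00; 01; 02; 11; 12}
[TSO] allowed = {00; 01; 02; 11; 12}
[PSO] allowed = {00; 01; 02; 10; 11; 12}
target 00 ∈ {SC,TSO,PSO}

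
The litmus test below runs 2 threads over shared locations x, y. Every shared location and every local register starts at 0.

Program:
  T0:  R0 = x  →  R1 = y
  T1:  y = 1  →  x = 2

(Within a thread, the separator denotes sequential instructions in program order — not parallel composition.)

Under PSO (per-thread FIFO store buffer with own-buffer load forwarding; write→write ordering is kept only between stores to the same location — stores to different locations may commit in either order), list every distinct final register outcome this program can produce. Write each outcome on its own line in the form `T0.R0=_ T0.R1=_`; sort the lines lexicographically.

outcome vector order: (T0.R0,T0.R1)
|PSO outcomes| = 4

T0.R0=0 T0.R1=0
T0.R0=0 T0.R1=1
T0.R0=2 T0.R1=0
T0.R0=2 T0.R1=1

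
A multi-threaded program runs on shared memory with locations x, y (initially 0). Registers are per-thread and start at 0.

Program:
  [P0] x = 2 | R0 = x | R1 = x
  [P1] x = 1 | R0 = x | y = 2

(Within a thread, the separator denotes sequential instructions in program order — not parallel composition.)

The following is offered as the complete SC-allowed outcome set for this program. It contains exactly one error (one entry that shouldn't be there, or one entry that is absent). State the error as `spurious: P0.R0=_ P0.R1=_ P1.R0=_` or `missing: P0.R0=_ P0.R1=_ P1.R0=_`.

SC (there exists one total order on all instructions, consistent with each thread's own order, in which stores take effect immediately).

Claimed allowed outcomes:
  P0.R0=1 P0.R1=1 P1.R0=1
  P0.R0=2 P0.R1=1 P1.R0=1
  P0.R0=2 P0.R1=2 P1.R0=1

missing: P0.R0=2 P0.R1=2 P1.R0=2

outcome vector order: (P0.R0,P0.R1,P1.R0)
SC (4): (1,1,1); (2,1,1); (2,2,1); (2,2,2)
SC∖claimed = {(2,2,2)}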